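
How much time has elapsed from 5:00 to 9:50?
From 5:00 to 9:50:
(9 x 60 + 50) - (5 x 60 + 0) = 590 - 300 = 290 minutes
= 4 hours and 50 minutes

Final answer: 4 hours and 50 minutes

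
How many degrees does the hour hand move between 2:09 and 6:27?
The hour hand moves 0.5 degrees per minute.
Time elapsed: 6:27 - 2:09 = 258 minutes
Angular displacement: 258 x 0.5 = 129 degrees

Final answer: 129 degrees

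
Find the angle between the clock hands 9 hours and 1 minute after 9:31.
First find the time 9 hours and 1 minute after 9:31.
Total minutes: 9 x 60 + 31 + 9 x 60 + 1 = 1112.
1112 mod 720 = 392 minutes = 6:32.
Now compute the angle at 6:32:
Hour hand: 6 x 30 + 32 x 0.5 = 196 degrees
Minute hand: 32 x 6 = 192 degrees
Difference: |196 - 192| = 4 degrees
The angle is 4 degrees

Final answer: 4 degrees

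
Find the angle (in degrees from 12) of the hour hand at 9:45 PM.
The hour hand moves 30 degrees per hour and 0.5 degrees per minute.
At 9:45: (9) x 30 + 45 x 0.5 = 270 + 22.5 = 292.5 degrees

Final answer: 292.5 degrees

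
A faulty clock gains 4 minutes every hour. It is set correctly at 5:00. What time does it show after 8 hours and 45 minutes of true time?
For every 60 true minutes, the faulty clock advances 60 + 4 = 64 minutes.
True elapsed: 8 hours and 45 minutes = 525 minutes.
Faulty clock advances: 525 x 64/60 = 560 minutes (drift: 35 minutes ahead).
Shown time: 5:00 + 560 minutes = 2:20.

Final answer: 2:20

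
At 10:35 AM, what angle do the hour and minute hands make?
Hour hand position: 10 x 30 + 35 x 0.5 = 317.5 degrees
Minute hand position: 35 x 6 = 210 degrees
Difference: |317.5 - 210| = 107.5 degrees
The angle between the hands is 107.5 degrees

Final answer: 107.5 degrees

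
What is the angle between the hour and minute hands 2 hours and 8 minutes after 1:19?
First find the time 2 hours and 8 minutes after 1:19.
Total minutes: 1 x 60 + 19 + 2 x 60 + 8 = 207.
207 mod 720 = 207 minutes = 3:27.
Now compute the angle at 3:27:
Hour hand: 3 x 30 + 27 x 0.5 = 103.5 degrees
Minute hand: 27 x 6 = 162 degrees
Difference: |103.5 - 162| = 58.5 degrees
The angle is 58.5 degrees

Final answer: 58.5 degrees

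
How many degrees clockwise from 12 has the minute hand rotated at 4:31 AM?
The minute hand moves 6 degrees per minute.
At 4:31: 31 x 6 = 186 degrees

Final answer: 186 degrees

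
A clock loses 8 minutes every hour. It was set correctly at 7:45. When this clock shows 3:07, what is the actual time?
For every 60 true minutes, the faulty clock advances 52 minutes, so 1 faulty-clock minute corresponds to 60/52 true minutes.
From 7:45 to 3:07 on the faulty dial is 442 minutes.
True elapsed: 442 x 60/52 = 510 minutes = 8 hours and 30 minutes.
True time: 7:45 + 8 hours and 30 minutes = 4:15.

Final answer: 4:15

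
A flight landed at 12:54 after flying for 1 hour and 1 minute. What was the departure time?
Starting time: 12:54 = 54 total minutes past 12:00
Subtracting: 1 hour and 1 minute = 61 minutes
54 - 61 = -7 (negative, add 12 hours = 720) = 713 minutes
= 11 hours and 53 minutes past 12:00 = 11:53

Final answer: 11:53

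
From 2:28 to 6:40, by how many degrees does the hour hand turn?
The hour hand moves 0.5 degrees per minute.
Time elapsed: 6:40 - 2:28 = 252 minutes
Angular displacement: 252 x 0.5 = 126 degrees

Final answer: 126 degrees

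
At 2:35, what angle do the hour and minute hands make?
Hour hand position: 2 x 30 + 35 x 0.5 = 77.5 degrees
Minute hand position: 35 x 6 = 210 degrees
Difference: |77.5 - 210| = 132.5 degrees
The angle between the hands is 132.5 degrees

Final answer: 132.5 degrees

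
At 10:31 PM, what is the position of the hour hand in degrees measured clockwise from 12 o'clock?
The hour hand moves 30 degrees per hour and 0.5 degrees per minute.
At 10:31: (10) x 30 + 31 x 0.5 = 300 + 15.5 = 315.5 degrees

Final answer: 315.5 degrees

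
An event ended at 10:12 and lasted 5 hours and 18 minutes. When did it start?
Starting time: 10:12 = 612 total minutes past 12:00
Subtracting: 5 hours and 18 minutes = 318 minutes
612 - 318 = 294 minutes
= 4 hours and 54 minutes past 12:00 = 4:54

Final answer: 4:54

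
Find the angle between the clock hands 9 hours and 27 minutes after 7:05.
First find the time 9 hours and 27 minutes after 7:05.
Total minutes: 7 x 60 + 5 + 9 x 60 + 27 = 992.
992 mod 720 = 272 minutes = 4:32.
Now compute the angle at 4:32:
Hour hand: 4 x 30 + 32 x 0.5 = 136 degrees
Minute hand: 32 x 6 = 192 degrees
Difference: |136 - 192| = 56 degrees
The angle is 56 degrees

Final answer: 56 degrees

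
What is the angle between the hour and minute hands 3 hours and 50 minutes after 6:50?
First find the time 3 hours and 50 minutes after 6:50.
Total minutes: 6 x 60 + 50 + 3 x 60 + 50 = 640.
640 mod 720 = 640 minutes = 10:40.
Now compute the angle at 10:40:
Hour hand: 10 x 30 + 40 x 0.5 = 320 degrees
Minute hand: 40 x 6 = 240 degrees
Difference: |320 - 240| = 80 degrees
The angle is 80 degrees

Final answer: 80 degrees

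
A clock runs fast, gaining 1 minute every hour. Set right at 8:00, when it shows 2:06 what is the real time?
For every 60 true minutes, the faulty clock advances 61 minutes, so 1 faulty-clock minute corresponds to 60/61 true minutes.
From 8:00 to 2:06 on the faulty dial is 366 minutes.
True elapsed: 366 x 60/61 = 360 minutes = 6 hours.
True time: 8:00 + 6 hours = 2:00.

Final answer: 2:00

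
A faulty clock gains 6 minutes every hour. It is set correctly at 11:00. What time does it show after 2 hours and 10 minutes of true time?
For every 60 true minutes, the faulty clock advances 60 + 6 = 66 minutes.
True elapsed: 2 hours and 10 minutes = 130 minutes.
Faulty clock advances: 130 x 66/60 = 143 minutes (drift: 13 minutes ahead).
Shown time: 11:00 + 143 minutes = 1:23.

Final answer: 1:23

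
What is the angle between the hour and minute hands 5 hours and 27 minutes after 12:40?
First find the time 5 hours and 27 minutes after 12:40.
Total minutes: 12 x 60 + 40 + 5 x 60 + 27 = 1087.
1087 mod 720 = 367 minutes = 6:07.
Now compute the angle at 6:07:
Hour hand: 6 x 30 + 7 x 0.5 = 183.5 degrees
Minute hand: 7 x 6 = 42 degrees
Difference: |183.5 - 42| = 141.5 degrees
The angle is 141.5 degrees

Final answer: 141.5 degrees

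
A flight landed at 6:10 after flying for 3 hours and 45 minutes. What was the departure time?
Starting time: 6:10 = 370 total minutes past 12:00
Subtracting: 3 hours and 45 minutes = 225 minutes
370 - 225 = 145 minutes
= 2 hours and 25 minutes past 12:00 = 2:25

Final answer: 2:25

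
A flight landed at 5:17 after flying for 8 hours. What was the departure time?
Starting time: 5:17 = 317 total minutes past 12:00
Subtracting: 8 hours = 480 minutes
317 - 480 = -163 (negative, add 12 hours = 720) = 557 minutes
= 9 hours and 17 minutes past 12:00 = 9:17

Final answer: 9:17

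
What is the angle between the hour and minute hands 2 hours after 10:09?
First find the time 2 hours after 10:09.
Total minutes: 10 x 60 + 9 + 2 x 60 + 0 = 729.
729 mod 720 = 9 minutes = 12:09.
Now compute the angle at 12:09:
Hour hand: 0 x 30 + 9 x 0.5 = 4.5 degrees
Minute hand: 9 x 6 = 54 degrees
Difference: |4.5 - 54| = 49.5 degrees
The angle is 49.5 degrees

Final answer: 49.5 degrees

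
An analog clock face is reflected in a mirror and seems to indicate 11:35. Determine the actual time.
Reflection across the vertical (12-6) axis maps a hand at angle A degrees to (360 - A) degrees, which sends a reading of T minutes past 12:00 to (720 - T) minutes past 12:00.
Mirror reads 11:35 = 695 minutes past 12:00.
Actual time: (720 - 695) mod 720 = 25 minutes = 12:25.

Final answer: 12:25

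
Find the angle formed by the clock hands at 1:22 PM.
Hour hand position: 1 x 30 + 22 x 0.5 = 41 degrees
Minute hand position: 22 x 6 = 132 degrees
Difference: |41 - 132| = 91 degrees
The angle between the hands is 91 degrees

Final answer: 91 degrees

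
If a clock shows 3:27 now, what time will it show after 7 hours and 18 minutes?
Starting time: 3:27
Adding 18 minutes to 27 minutes: 27 + 18 = 45 minutes
Adding 7 hours: 3 + 7 = 10
Final time: 10:45

Final answer: 10:45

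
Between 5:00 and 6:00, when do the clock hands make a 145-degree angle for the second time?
At t minutes past 5:00, the hour hand is at 30 x 5 + 0.5t degrees and the minute hand is at 6t degrees.
The smaller angle between them is 145 degrees when |30H - 5.5t| = 145 or |30H - 5.5t| = 215.
With H = 5, solve 30 x 5 - 5.5t = +/- target for each target:
  t = (30 x 5 - 145) / 5.5 = 0.91
  t = (30 x 5 + 145) / 5.5 = 53.64
  t = (30 x 5 - 215) / 5.5 = -11.82 (outside (0, 60))
  t = (30 x 5 + 215) / 5.5 = 66.36 (outside (0, 60))
Valid solutions in (0, 60): {0.91, 53.64} minutes.
The second occurrence is t = 53.64 minutes.
The hands form a 145-degree angle at 53.64 minutes past 5:00.

Final answer: 53.64 minutes past 5:00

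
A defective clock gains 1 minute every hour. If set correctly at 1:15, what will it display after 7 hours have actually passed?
For every 60 true minutes, the faulty clock advances 60 + 1 = 61 minutes.
True elapsed: 7 hours = 420 minutes.
Faulty clock advances: 420 x 61/60 = 427 minutes (drift: 7 minutes ahead).
Shown time: 1:15 + 427 minutes = 8:22.

Final answer: 8:22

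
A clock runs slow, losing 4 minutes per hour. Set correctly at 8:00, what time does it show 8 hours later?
For every 60 true minutes, the faulty clock advances 60 - 4 = 56 minutes.
True elapsed: 8 hours = 480 minutes.
Faulty clock advances: 480 x 56/60 = 448 minutes (drift: 32 minutes behind).
Shown time: 8:00 + 448 minutes = 3:28.

Final answer: 3:28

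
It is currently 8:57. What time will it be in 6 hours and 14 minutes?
Starting time: 8:57
Adding 14 minutes to 57 minutes: 57 + 14 = 71 minutes = 1 hour and 11 minutes
Adding 6 hours: 8 + 6 + 1 (carry) = 15 - 12 = 3
Final time: 3:11

Final answer: 3:11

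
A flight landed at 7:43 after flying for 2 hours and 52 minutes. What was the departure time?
Starting time: 7:43 = 463 total minutes past 12:00
Subtracting: 2 hours and 52 minutes = 172 minutes
463 - 172 = 291 minutes
= 4 hours and 51 minutes past 12:00 = 4:51

Final answer: 4:51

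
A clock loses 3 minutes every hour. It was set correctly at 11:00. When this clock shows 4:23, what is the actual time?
For every 60 true minutes, the faulty clock advances 57 minutes, so 1 faulty-clock minute corresponds to 60/57 true minutes.
From 11:00 to 4:23 on the faulty dial is 323 minutes.
True elapsed: 323 x 60/57 = 340 minutes = 5 hours and 40 minutes.
True time: 11:00 + 5 hours and 40 minutes = 4:40.

Final answer: 4:40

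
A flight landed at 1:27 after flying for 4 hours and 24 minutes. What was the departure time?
Starting time: 1:27 = 87 total minutes past 12:00
Subtracting: 4 hours and 24 minutes = 264 minutes
87 - 264 = -177 (negative, add 12 hours = 720) = 543 minutes
= 9 hours and 3 minutes past 12:00 = 9:03

Final answer: 9:03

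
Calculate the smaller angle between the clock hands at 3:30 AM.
Hour hand position: 3 x 30 + 30 x 0.5 = 105 degrees
Minute hand position: 30 x 6 = 180 degrees
Difference: |105 - 180| = 75 degrees
The angle between the hands is 75 degrees

Final answer: 75 degrees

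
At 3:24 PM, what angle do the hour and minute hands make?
Hour hand position: 3 x 30 + 24 x 0.5 = 102 degrees
Minute hand position: 24 x 6 = 144 degrees
Difference: |102 - 144| = 42 degrees
The angle between the hands is 42 degrees

Final answer: 42 degrees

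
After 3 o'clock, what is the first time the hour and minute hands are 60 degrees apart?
At t minutes past 3:00, the hour hand is at 30 x 3 + 0.5t degrees and the minute hand is at 6t degrees.
The smaller angle between them is 60 degrees when |30H - 5.5t| = 60 or |30H - 5.5t| = 300.
With H = 3, solve 30 x 3 - 5.5t = +/- target for each target:
  t = (30 x 3 - 60) / 5.5 = 5.45
  t = (30 x 3 + 60) / 5.5 = 27.27
  t = (30 x 3 - 300) / 5.5 = -38.18 (outside (0, 60))
  t = (30 x 3 + 300) / 5.5 = 70.91 (outside (0, 60))
Valid solutions in (0, 60): {5.45, 27.27} minutes.
The first occurrence is t = 5.45 minutes.
The hands form a 60-degree angle at 5.45 minutes past 3:00.

Final answer: 5.45 minutes past 3:00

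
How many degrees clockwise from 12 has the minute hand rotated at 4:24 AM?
The minute hand moves 6 degrees per minute.
At 4:24: 24 x 6 = 144 degrees

Final answer: 144 degrees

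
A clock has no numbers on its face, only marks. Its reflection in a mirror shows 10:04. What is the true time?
Reflection across the vertical (12-6) axis maps a hand at angle A degrees to (360 - A) degrees, which sends a reading of T minutes past 12:00 to (720 - T) minutes past 12:00.
Mirror reads 10:04 = 604 minutes past 12:00.
Actual time: (720 - 604) mod 720 = 116 minutes = 1:56.

Final answer: 1:56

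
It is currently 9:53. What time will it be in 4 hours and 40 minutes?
Starting time: 9:53
Adding 40 minutes to 53 minutes: 53 + 40 = 93 minutes = 1 hour and 33 minutes
Adding 4 hours: 9 + 4 + 1 (carry) = 14 - 12 = 2
Final time: 2:33

Final answer: 2:33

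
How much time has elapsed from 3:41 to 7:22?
From 3:41 to 7:22:
(7 x 60 + 22) - (3 x 60 + 41) = 442 - 221 = 221 minutes
= 3 hours and 41 minutes

Final answer: 3 hours and 41 minutes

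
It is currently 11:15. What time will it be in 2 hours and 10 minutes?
Starting time: 11:15
Adding 10 minutes to 15 minutes: 15 + 10 = 25 minutes
Adding 2 hours: 11 + 2 = 13 - 12 = 1
Final time: 1:25

Final answer: 1:25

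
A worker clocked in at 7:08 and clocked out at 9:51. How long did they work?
From 7:08 to 9:51:
(9 x 60 + 51) - (7 x 60 + 8) = 591 - 428 = 163 minutes
= 2 hours and 43 minutes

Final answer: 2 hours and 43 minutes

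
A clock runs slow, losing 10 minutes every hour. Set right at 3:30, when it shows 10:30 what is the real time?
For every 60 true minutes, the faulty clock advances 50 minutes, so 1 faulty-clock minute corresponds to 60/50 true minutes.
From 3:30 to 10:30 on the faulty dial is 420 minutes.
True elapsed: 420 x 60/50 = 504 minutes = 8 hours and 24 minutes.
True time: 3:30 + 8 hours and 24 minutes = 11:54.

Final answer: 11:54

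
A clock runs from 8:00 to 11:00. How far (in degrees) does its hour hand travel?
The hour hand moves 0.5 degrees per minute.
Time elapsed: 11:00 - 8:00 = 180 minutes
Angular displacement: 180 x 0.5 = 90 degrees

Final answer: 90 degrees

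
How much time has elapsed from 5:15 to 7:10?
From 5:15 to 7:10:
(7 x 60 + 10) - (5 x 60 + 15) = 430 - 315 = 115 minutes
= 1 hour and 55 minutes

Final answer: 1 hour and 55 minutes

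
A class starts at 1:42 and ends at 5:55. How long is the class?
From 1:42 to 5:55:
(5 x 60 + 55) - (1 x 60 + 42) = 355 - 102 = 253 minutes
= 4 hours and 13 minutes

Final answer: 4 hours and 13 minutes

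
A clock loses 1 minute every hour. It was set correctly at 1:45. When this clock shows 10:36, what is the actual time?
For every 60 true minutes, the faulty clock advances 59 minutes, so 1 faulty-clock minute corresponds to 60/59 true minutes.
From 1:45 to 10:36 on the faulty dial is 531 minutes.
True elapsed: 531 x 60/59 = 540 minutes = 9 hours.
True time: 1:45 + 9 hours = 10:45.

Final answer: 10:45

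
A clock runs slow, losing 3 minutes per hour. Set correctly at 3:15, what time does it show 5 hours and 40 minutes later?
For every 60 true minutes, the faulty clock advances 60 - 3 = 57 minutes.
True elapsed: 5 hours and 40 minutes = 340 minutes.
Faulty clock advances: 340 x 57/60 = 323 minutes (drift: 17 minutes behind).
Shown time: 3:15 + 323 minutes = 8:38.

Final answer: 8:38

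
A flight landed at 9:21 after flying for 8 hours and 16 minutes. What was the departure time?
Starting time: 9:21 = 561 total minutes past 12:00
Subtracting: 8 hours and 16 minutes = 496 minutes
561 - 496 = 65 minutes
= 1 hour and 5 minutes past 12:00 = 1:05

Final answer: 1:05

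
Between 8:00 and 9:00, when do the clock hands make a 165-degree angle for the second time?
At t minutes past 8:00, the hour hand is at 30 x 8 + 0.5t degrees and the minute hand is at 6t degrees.
The smaller angle between them is 165 degrees when |30H - 5.5t| = 165 or |30H - 5.5t| = 195.
With H = 8, solve 30 x 8 - 5.5t = +/- target for each target:
  t = (30 x 8 - 165) / 5.5 = 13.64
  t = (30 x 8 + 165) / 5.5 = 73.64 (outside (0, 60))
  t = (30 x 8 - 195) / 5.5 = 8.18
  t = (30 x 8 + 195) / 5.5 = 79.09 (outside (0, 60))
Valid solutions in (0, 60): {8.18, 13.64} minutes.
The second occurrence is t = 13.64 minutes.
The hands form a 165-degree angle at 13.64 minutes past 8:00.

Final answer: 13.64 minutes past 8:00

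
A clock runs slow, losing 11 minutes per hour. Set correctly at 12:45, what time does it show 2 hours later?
For every 60 true minutes, the faulty clock advances 60 - 11 = 49 minutes.
True elapsed: 2 hours = 120 minutes.
Faulty clock advances: 120 x 49/60 = 98 minutes (drift: 22 minutes behind).
Shown time: 12:45 + 98 minutes = 2:23.

Final answer: 2:23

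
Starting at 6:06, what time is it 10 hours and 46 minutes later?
Starting time: 6:06
Adding 46 minutes to 6 minutes: 6 + 46 = 52 minutes
Adding 10 hours: 6 + 10 = 16 - 12 = 4
Final time: 4:52

Final answer: 4:52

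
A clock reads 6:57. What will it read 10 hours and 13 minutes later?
Starting time: 6:57
Adding 13 minutes to 57 minutes: 57 + 13 = 70 minutes = 1 hour and 10 minutes
Adding 10 hours: 6 + 10 + 1 (carry) = 17 - 12 = 5
Final time: 5:10

Final answer: 5:10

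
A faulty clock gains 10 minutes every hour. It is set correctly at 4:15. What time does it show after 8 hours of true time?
For every 60 true minutes, the faulty clock advances 60 + 10 = 70 minutes.
True elapsed: 8 hours = 480 minutes.
Faulty clock advances: 480 x 70/60 = 560 minutes (drift: 80 minutes ahead).
Shown time: 4:15 + 560 minutes = 1:35.

Final answer: 1:35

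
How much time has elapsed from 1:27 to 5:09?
From 1:27 to 5:09:
(5 x 60 + 9) - (1 x 60 + 27) = 309 - 87 = 222 minutes
= 3 hours and 42 minutes

Final answer: 3 hours and 42 minutes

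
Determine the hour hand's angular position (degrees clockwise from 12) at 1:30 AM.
The hour hand moves 30 degrees per hour and 0.5 degrees per minute.
At 1:30: (1) x 30 + 30 x 0.5 = 30 + 15 = 45 degrees

Final answer: 45 degrees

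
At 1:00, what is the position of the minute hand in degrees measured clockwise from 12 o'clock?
The minute hand moves 6 degrees per minute.
At 1:00: 0 x 6 = 0 degrees

Final answer: 0 degrees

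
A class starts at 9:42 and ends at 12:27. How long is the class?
From 9:42 to 12:27:
(12 x 60 + 27) - (9 x 60 + 42) = 747 - 582 = 165 minutes
= 2 hours and 45 minutes

Final answer: 2 hours and 45 minutes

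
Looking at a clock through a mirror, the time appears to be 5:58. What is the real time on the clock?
Reflection across the vertical (12-6) axis maps a hand at angle A degrees to (360 - A) degrees, which sends a reading of T minutes past 12:00 to (720 - T) minutes past 12:00.
Mirror reads 5:58 = 358 minutes past 12:00.
Actual time: (720 - 358) mod 720 = 362 minutes = 6:02.

Final answer: 6:02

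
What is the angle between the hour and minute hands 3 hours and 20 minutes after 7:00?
First find the time 3 hours and 20 minutes after 7:00.
Total minutes: 7 x 60 + 0 + 3 x 60 + 20 = 620.
620 mod 720 = 620 minutes = 10:20.
Now compute the angle at 10:20:
Hour hand: 10 x 30 + 20 x 0.5 = 310 degrees
Minute hand: 20 x 6 = 120 degrees
Difference: |310 - 120| = 190 degrees
Smaller angle: 360 - 190 = 170 degrees

Final answer: 170 degrees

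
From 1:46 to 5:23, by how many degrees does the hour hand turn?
The hour hand moves 0.5 degrees per minute.
Time elapsed: 5:23 - 1:46 = 217 minutes
Angular displacement: 217 x 0.5 = 108.5 degrees

Final answer: 108.5 degrees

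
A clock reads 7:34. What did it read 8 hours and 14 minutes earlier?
Starting time: 7:34 = 454 total minutes past 12:00
Subtracting: 8 hours and 14 minutes = 494 minutes
454 - 494 = -40 (negative, add 12 hours = 720) = 680 minutes
= 11 hours and 20 minutes past 12:00 = 11:20

Final answer: 11:20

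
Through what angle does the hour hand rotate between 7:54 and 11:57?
The hour hand moves 0.5 degrees per minute.
Time elapsed: 11:57 - 7:54 = 243 minutes
Angular displacement: 243 x 0.5 = 121.5 degrees

Final answer: 121.5 degrees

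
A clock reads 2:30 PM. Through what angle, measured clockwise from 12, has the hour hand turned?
The hour hand moves 30 degrees per hour and 0.5 degrees per minute.
At 2:30: (2) x 30 + 30 x 0.5 = 60 + 15 = 75 degrees

Final answer: 75 degrees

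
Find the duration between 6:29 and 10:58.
From 6:29 to 10:58:
(10 x 60 + 58) - (6 x 60 + 29) = 658 - 389 = 269 minutes
= 4 hours and 29 minutes

Final answer: 4 hours and 29 minutes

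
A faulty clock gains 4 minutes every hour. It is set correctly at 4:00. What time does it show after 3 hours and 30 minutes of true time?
For every 60 true minutes, the faulty clock advances 60 + 4 = 64 minutes.
True elapsed: 3 hours and 30 minutes = 210 minutes.
Faulty clock advances: 210 x 64/60 = 224 minutes (drift: 14 minutes ahead).
Shown time: 4:00 + 224 minutes = 7:44.

Final answer: 7:44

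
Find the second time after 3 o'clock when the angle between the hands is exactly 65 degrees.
At t minutes past 3:00, the hour hand is at 30 x 3 + 0.5t degrees and the minute hand is at 6t degrees.
The smaller angle between them is 65 degrees when |30H - 5.5t| = 65 or |30H - 5.5t| = 295.
With H = 3, solve 30 x 3 - 5.5t = +/- target for each target:
  t = (30 x 3 - 65) / 5.5 = 4.55
  t = (30 x 3 + 65) / 5.5 = 28.18
  t = (30 x 3 - 295) / 5.5 = -37.27 (outside (0, 60))
  t = (30 x 3 + 295) / 5.5 = 70 (outside (0, 60))
Valid solutions in (0, 60): {4.55, 28.18} minutes.
The second occurrence is t = 28.18 minutes.
The hands form a 65-degree angle at 28.18 minutes past 3:00.

Final answer: 28.18 minutes past 3:00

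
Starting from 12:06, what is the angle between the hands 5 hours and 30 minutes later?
First find the time 5 hours and 30 minutes after 12:06.
Total minutes: 12 x 60 + 6 + 5 x 60 + 30 = 1056.
1056 mod 720 = 336 minutes = 5:36.
Now compute the angle at 5:36:
Hour hand: 5 x 30 + 36 x 0.5 = 168 degrees
Minute hand: 36 x 6 = 216 degrees
Difference: |168 - 216| = 48 degrees
The angle is 48 degrees

Final answer: 48 degrees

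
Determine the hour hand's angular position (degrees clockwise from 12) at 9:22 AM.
The hour hand moves 30 degrees per hour and 0.5 degrees per minute.
At 9:22: (9) x 30 + 22 x 0.5 = 270 + 11 = 281 degrees

Final answer: 281 degrees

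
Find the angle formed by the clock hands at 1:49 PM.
Hour hand position: 1 x 30 + 49 x 0.5 = 54.5 degrees
Minute hand position: 49 x 6 = 294 degrees
Difference: |54.5 - 294| = 239.5 degrees
Since 239.5 > 180, the smaller angle is 360 - 239.5 = 120.5 degrees

Final answer: 120.5 degrees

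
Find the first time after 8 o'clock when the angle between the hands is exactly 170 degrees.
At t minutes past 8:00, the hour hand is at 30 x 8 + 0.5t degrees and the minute hand is at 6t degrees.
The smaller angle between them is 170 degrees when |30H - 5.5t| = 170 or |30H - 5.5t| = 190.
With H = 8, solve 30 x 8 - 5.5t = +/- target for each target:
  t = (30 x 8 - 170) / 5.5 = 12.73
  t = (30 x 8 + 170) / 5.5 = 74.55 (outside (0, 60))
  t = (30 x 8 - 190) / 5.5 = 9.09
  t = (30 x 8 + 190) / 5.5 = 78.18 (outside (0, 60))
Valid solutions in (0, 60): {9.09, 12.73} minutes.
The first occurrence is t = 9.09 minutes.
The hands form a 170-degree angle at 9.09 minutes past 8:00.

Final answer: 9.09 minutes past 8:00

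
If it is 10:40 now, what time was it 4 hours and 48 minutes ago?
Starting time: 10:40 = 640 total minutes past 12:00
Subtracting: 4 hours and 48 minutes = 288 minutes
640 - 288 = 352 minutes
= 5 hours and 52 minutes past 12:00 = 5:52

Final answer: 5:52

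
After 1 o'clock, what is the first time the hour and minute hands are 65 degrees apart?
At t minutes past 1:00, the hour hand is at 30 x 1 + 0.5t degrees and the minute hand is at 6t degrees.
The smaller angle between them is 65 degrees when |30H - 5.5t| = 65 or |30H - 5.5t| = 295.
With H = 1, solve 30 x 1 - 5.5t = +/- target for each target:
  t = (30 x 1 - 65) / 5.5 = -6.36 (outside (0, 60))
  t = (30 x 1 + 65) / 5.5 = 17.27
  t = (30 x 1 - 295) / 5.5 = -48.18 (outside (0, 60))
  t = (30 x 1 + 295) / 5.5 = 59.09
Valid solutions in (0, 60): {17.27, 59.09} minutes.
The first occurrence is t = 17.27 minutes.
The hands form a 65-degree angle at 17.27 minutes past 1:00.

Final answer: 17.27 minutes past 1:00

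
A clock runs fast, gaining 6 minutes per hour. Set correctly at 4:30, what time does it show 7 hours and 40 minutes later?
For every 60 true minutes, the faulty clock advances 60 + 6 = 66 minutes.
True elapsed: 7 hours and 40 minutes = 460 minutes.
Faulty clock advances: 460 x 66/60 = 506 minutes (drift: 46 minutes ahead).
Shown time: 4:30 + 506 minutes = 12:56.

Final answer: 12:56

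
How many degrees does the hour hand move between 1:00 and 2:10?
The hour hand moves 0.5 degrees per minute.
Time elapsed: 2:10 - 1:00 = 70 minutes
Angular displacement: 70 x 0.5 = 35 degrees

Final answer: 35 degrees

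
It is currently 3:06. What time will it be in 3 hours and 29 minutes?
Starting time: 3:06
Adding 29 minutes to 6 minutes: 6 + 29 = 35 minutes
Adding 3 hours: 3 + 3 = 6
Final time: 6:35

Final answer: 6:35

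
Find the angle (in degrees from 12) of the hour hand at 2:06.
The hour hand moves 30 degrees per hour and 0.5 degrees per minute.
At 2:06: (2) x 30 + 6 x 0.5 = 60 + 3 = 63 degrees

Final answer: 63 degrees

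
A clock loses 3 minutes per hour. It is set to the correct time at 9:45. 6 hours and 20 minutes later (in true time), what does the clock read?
For every 60 true minutes, the faulty clock advances 60 - 3 = 57 minutes.
True elapsed: 6 hours and 20 minutes = 380 minutes.
Faulty clock advances: 380 x 57/60 = 361 minutes (drift: 19 minutes behind).
Shown time: 9:45 + 361 minutes = 3:46.

Final answer: 3:46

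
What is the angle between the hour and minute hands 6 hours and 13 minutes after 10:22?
First find the time 6 hours and 13 minutes after 10:22.
Total minutes: 10 x 60 + 22 + 6 x 60 + 13 = 995.
995 mod 720 = 275 minutes = 4:35.
Now compute the angle at 4:35:
Hour hand: 4 x 30 + 35 x 0.5 = 137.5 degrees
Minute hand: 35 x 6 = 210 degrees
Difference: |137.5 - 210| = 72.5 degrees
The angle is 72.5 degrees

Final answer: 72.5 degrees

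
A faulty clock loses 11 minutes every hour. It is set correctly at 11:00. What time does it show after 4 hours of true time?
For every 60 true minutes, the faulty clock advances 60 - 11 = 49 minutes.
True elapsed: 4 hours = 240 minutes.
Faulty clock advances: 240 x 49/60 = 196 minutes (drift: 44 minutes behind).
Shown time: 11:00 + 196 minutes = 2:16.

Final answer: 2:16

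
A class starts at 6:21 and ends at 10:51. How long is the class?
From 6:21 to 10:51:
(10 x 60 + 51) - (6 x 60 + 21) = 651 - 381 = 270 minutes
= 4 hours and 30 minutes

Final answer: 4 hours and 30 minutes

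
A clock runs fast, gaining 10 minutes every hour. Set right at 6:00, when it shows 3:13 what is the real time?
For every 60 true minutes, the faulty clock advances 70 minutes, so 1 faulty-clock minute corresponds to 60/70 true minutes.
From 6:00 to 3:13 on the faulty dial is 553 minutes.
True elapsed: 553 x 60/70 = 474 minutes = 7 hours and 54 minutes.
True time: 6:00 + 7 hours and 54 minutes = 1:54.

Final answer: 1:54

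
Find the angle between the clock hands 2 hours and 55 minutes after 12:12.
First find the time 2 hours and 55 minutes after 12:12.
Total minutes: 12 x 60 + 12 + 2 x 60 + 55 = 907.
907 mod 720 = 187 minutes = 3:07.
Now compute the angle at 3:07:
Hour hand: 3 x 30 + 7 x 0.5 = 93.5 degrees
Minute hand: 7 x 6 = 42 degrees
Difference: |93.5 - 42| = 51.5 degrees
The angle is 51.5 degrees

Final answer: 51.5 degrees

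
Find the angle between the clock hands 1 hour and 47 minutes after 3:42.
First find the time 1 hour and 47 minutes after 3:42.
Total minutes: 3 x 60 + 42 + 1 x 60 + 47 = 329.
329 mod 720 = 329 minutes = 5:29.
Now compute the angle at 5:29:
Hour hand: 5 x 30 + 29 x 0.5 = 164.5 degrees
Minute hand: 29 x 6 = 174 degrees
Difference: |164.5 - 174| = 9.5 degrees
The angle is 9.5 degrees

Final answer: 9.5 degrees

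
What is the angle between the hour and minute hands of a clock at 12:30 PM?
Hour hand position: 0 x 30 + 30 x 0.5 = 15 degrees
Minute hand position: 30 x 6 = 180 degrees
Difference: |15 - 180| = 165 degrees
The angle between the hands is 165 degrees

Final answer: 165 degrees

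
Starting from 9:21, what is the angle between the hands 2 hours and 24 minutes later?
First find the time 2 hours and 24 minutes after 9:21.
Total minutes: 9 x 60 + 21 + 2 x 60 + 24 = 705.
705 mod 720 = 705 minutes = 11:45.
Now compute the angle at 11:45:
Hour hand: 11 x 30 + 45 x 0.5 = 352.5 degrees
Minute hand: 45 x 6 = 270 degrees
Difference: |352.5 - 270| = 82.5 degrees
The angle is 82.5 degrees

Final answer: 82.5 degrees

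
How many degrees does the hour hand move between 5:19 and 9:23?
The hour hand moves 0.5 degrees per minute.
Time elapsed: 9:23 - 5:19 = 244 minutes
Angular displacement: 244 x 0.5 = 122 degrees

Final answer: 122 degrees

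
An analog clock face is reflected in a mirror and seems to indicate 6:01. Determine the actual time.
Reflection across the vertical (12-6) axis maps a hand at angle A degrees to (360 - A) degrees, which sends a reading of T minutes past 12:00 to (720 - T) minutes past 12:00.
Mirror reads 6:01 = 361 minutes past 12:00.
Actual time: (720 - 361) mod 720 = 359 minutes = 5:59.

Final answer: 5:59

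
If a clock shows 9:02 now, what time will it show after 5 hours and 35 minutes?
Starting time: 9:02
Adding 35 minutes to 2 minutes: 2 + 35 = 37 minutes
Adding 5 hours: 9 + 5 = 14 - 12 = 2
Final time: 2:37

Final answer: 2:37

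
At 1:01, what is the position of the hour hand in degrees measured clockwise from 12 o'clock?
The hour hand moves 30 degrees per hour and 0.5 degrees per minute.
At 1:01: (1) x 30 + 1 x 0.5 = 30 + 0.5 = 30.5 degrees

Final answer: 30.5 degrees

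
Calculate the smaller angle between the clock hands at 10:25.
Hour hand position: 10 x 30 + 25 x 0.5 = 312.5 degrees
Minute hand position: 25 x 6 = 150 degrees
Difference: |312.5 - 150| = 162.5 degrees
The angle between the hands is 162.5 degrees

Final answer: 162.5 degrees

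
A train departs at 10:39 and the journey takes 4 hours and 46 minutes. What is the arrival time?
Starting time: 10:39
Adding 46 minutes to 39 minutes: 39 + 46 = 85 minutes = 1 hour and 25 minutes
Adding 4 hours: 10 + 4 + 1 (carry) = 15 - 12 = 3
Final time: 3:25

Final answer: 3:25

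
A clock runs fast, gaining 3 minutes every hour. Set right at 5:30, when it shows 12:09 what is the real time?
For every 60 true minutes, the faulty clock advances 63 minutes, so 1 faulty-clock minute corresponds to 60/63 true minutes.
From 5:30 to 12:09 on the faulty dial is 399 minutes.
True elapsed: 399 x 60/63 = 380 minutes = 6 hours and 20 minutes.
True time: 5:30 + 6 hours and 20 minutes = 11:50.

Final answer: 11:50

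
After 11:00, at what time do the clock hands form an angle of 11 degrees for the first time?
At t minutes past 11:00, the hour hand is at 30 x 11 + 0.5t degrees and the minute hand is at 6t degrees.
The smaller angle between them is 11 degrees when |30H - 5.5t| = 11 or |30H - 5.5t| = 349.
With H = 11, solve 30 x 11 - 5.5t = +/- target for each target:
  t = (30 x 11 - 11) / 5.5 = 58
  t = (30 x 11 + 11) / 5.5 = 62 (outside (0, 60))
  t = (30 x 11 - 349) / 5.5 = -3.45 (outside (0, 60))
  t = (30 x 11 + 349) / 5.5 = 123.45 (outside (0, 60))
Valid solutions in (0, 60): {58} minutes.
The first occurrence is t = 58 minutes.
The hands form a 11-degree angle at 58 minutes past 11:00.

Final answer: 58 minutes past 11:00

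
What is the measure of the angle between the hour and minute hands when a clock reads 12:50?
Hour hand position: 0 x 30 + 50 x 0.5 = 25 degrees
Minute hand position: 50 x 6 = 300 degrees
Difference: |25 - 300| = 275 degrees
Since 275 > 180, the smaller angle is 360 - 275 = 85 degrees

Final answer: 85 degrees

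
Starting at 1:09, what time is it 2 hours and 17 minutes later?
Starting time: 1:09
Adding 17 minutes to 9 minutes: 9 + 17 = 26 minutes
Adding 2 hours: 1 + 2 = 3
Final time: 3:26

Final answer: 3:26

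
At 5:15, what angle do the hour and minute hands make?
Hour hand position: 5 x 30 + 15 x 0.5 = 157.5 degrees
Minute hand position: 15 x 6 = 90 degrees
Difference: |157.5 - 90| = 67.5 degrees
The angle between the hands is 67.5 degrees

Final answer: 67.5 degrees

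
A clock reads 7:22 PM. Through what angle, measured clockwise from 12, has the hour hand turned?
The hour hand moves 30 degrees per hour and 0.5 degrees per minute.
At 7:22: (7) x 30 + 22 x 0.5 = 210 + 11 = 221 degrees

Final answer: 221 degrees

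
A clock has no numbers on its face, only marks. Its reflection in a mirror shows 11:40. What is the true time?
Reflection across the vertical (12-6) axis maps a hand at angle A degrees to (360 - A) degrees, which sends a reading of T minutes past 12:00 to (720 - T) minutes past 12:00.
Mirror reads 11:40 = 700 minutes past 12:00.
Actual time: (720 - 700) mod 720 = 20 minutes = 12:20.

Final answer: 12:20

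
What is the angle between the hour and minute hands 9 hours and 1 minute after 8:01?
First find the time 9 hours and 1 minute after 8:01.
Total minutes: 8 x 60 + 1 + 9 x 60 + 1 = 1022.
1022 mod 720 = 302 minutes = 5:02.
Now compute the angle at 5:02:
Hour hand: 5 x 30 + 2 x 0.5 = 151 degrees
Minute hand: 2 x 6 = 12 degrees
Difference: |151 - 12| = 139 degrees
The angle is 139 degrees

Final answer: 139 degrees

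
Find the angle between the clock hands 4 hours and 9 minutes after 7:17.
First find the time 4 hours and 9 minutes after 7:17.
Total minutes: 7 x 60 + 17 + 4 x 60 + 9 = 686.
686 mod 720 = 686 minutes = 11:26.
Now compute the angle at 11:26:
Hour hand: 11 x 30 + 26 x 0.5 = 343 degrees
Minute hand: 26 x 6 = 156 degrees
Difference: |343 - 156| = 187 degrees
Smaller angle: 360 - 187 = 173 degrees

Final answer: 173 degrees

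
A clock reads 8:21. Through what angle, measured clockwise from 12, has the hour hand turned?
The hour hand moves 30 degrees per hour and 0.5 degrees per minute.
At 8:21: (8) x 30 + 21 x 0.5 = 240 + 10.5 = 250.5 degrees

Final answer: 250.5 degrees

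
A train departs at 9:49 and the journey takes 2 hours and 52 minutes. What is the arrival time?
Starting time: 9:49
Adding 52 minutes to 49 minutes: 49 + 52 = 101 minutes = 1 hour and 41 minutes
Adding 2 hours: 9 + 2 + 1 (carry) = 12
Final time: 12:41

Final answer: 12:41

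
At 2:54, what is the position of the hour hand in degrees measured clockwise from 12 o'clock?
The hour hand moves 30 degrees per hour and 0.5 degrees per minute.
At 2:54: (2) x 30 + 54 x 0.5 = 60 + 27 = 87 degrees

Final answer: 87 degrees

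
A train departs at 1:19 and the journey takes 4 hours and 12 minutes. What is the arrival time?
Starting time: 1:19
Adding 12 minutes to 19 minutes: 19 + 12 = 31 minutes
Adding 4 hours: 1 + 4 = 5
Final time: 5:31

Final answer: 5:31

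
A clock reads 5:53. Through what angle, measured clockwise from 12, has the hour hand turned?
The hour hand moves 30 degrees per hour and 0.5 degrees per minute.
At 5:53: (5) x 30 + 53 x 0.5 = 150 + 26.5 = 176.5 degrees

Final answer: 176.5 degrees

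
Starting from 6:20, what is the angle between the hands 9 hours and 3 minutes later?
First find the time 9 hours and 3 minutes after 6:20.
Total minutes: 6 x 60 + 20 + 9 x 60 + 3 = 923.
923 mod 720 = 203 minutes = 3:23.
Now compute the angle at 3:23:
Hour hand: 3 x 30 + 23 x 0.5 = 101.5 degrees
Minute hand: 23 x 6 = 138 degrees
Difference: |101.5 - 138| = 36.5 degrees
The angle is 36.5 degrees

Final answer: 36.5 degrees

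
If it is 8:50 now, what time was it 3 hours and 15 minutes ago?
Starting time: 8:50 = 530 total minutes past 12:00
Subtracting: 3 hours and 15 minutes = 195 minutes
530 - 195 = 335 minutes
= 5 hours and 35 minutes past 12:00 = 5:35

Final answer: 5:35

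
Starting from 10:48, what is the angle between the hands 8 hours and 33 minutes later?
First find the time 8 hours and 33 minutes after 10:48.
Total minutes: 10 x 60 + 48 + 8 x 60 + 33 = 1161.
1161 mod 720 = 441 minutes = 7:21.
Now compute the angle at 7:21:
Hour hand: 7 x 30 + 21 x 0.5 = 220.5 degrees
Minute hand: 21 x 6 = 126 degrees
Difference: |220.5 - 126| = 94.5 degrees
The angle is 94.5 degrees

Final answer: 94.5 degrees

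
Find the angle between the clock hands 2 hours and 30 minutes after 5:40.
First find the time 2 hours and 30 minutes after 5:40.
Total minutes: 5 x 60 + 40 + 2 x 60 + 30 = 490.
490 mod 720 = 490 minutes = 8:10.
Now compute the angle at 8:10:
Hour hand: 8 x 30 + 10 x 0.5 = 245 degrees
Minute hand: 10 x 6 = 60 degrees
Difference: |245 - 60| = 185 degrees
Smaller angle: 360 - 185 = 175 degrees

Final answer: 175 degrees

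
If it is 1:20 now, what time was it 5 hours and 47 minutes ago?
Starting time: 1:20 = 80 total minutes past 12:00
Subtracting: 5 hours and 47 minutes = 347 minutes
80 - 347 = -267 (negative, add 12 hours = 720) = 453 minutes
= 7 hours and 33 minutes past 12:00 = 7:33

Final answer: 7:33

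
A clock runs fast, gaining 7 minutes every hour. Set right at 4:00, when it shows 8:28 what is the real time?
For every 60 true minutes, the faulty clock advances 67 minutes, so 1 faulty-clock minute corresponds to 60/67 true minutes.
From 4:00 to 8:28 on the faulty dial is 268 minutes.
True elapsed: 268 x 60/67 = 240 minutes = 4 hours.
True time: 4:00 + 4 hours = 8:00.

Final answer: 8:00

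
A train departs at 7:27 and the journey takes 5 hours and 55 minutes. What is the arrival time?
Starting time: 7:27
Adding 55 minutes to 27 minutes: 27 + 55 = 82 minutes = 1 hour and 22 minutes
Adding 5 hours: 7 + 5 + 1 (carry) = 13 - 12 = 1
Final time: 1:22

Final answer: 1:22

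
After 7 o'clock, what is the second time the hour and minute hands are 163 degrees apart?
At t minutes past 7:00, the hour hand is at 30 x 7 + 0.5t degrees and the minute hand is at 6t degrees.
The smaller angle between them is 163 degrees when |30H - 5.5t| = 163 or |30H - 5.5t| = 197.
With H = 7, solve 30 x 7 - 5.5t = +/- target for each target:
  t = (30 x 7 - 163) / 5.5 = 8.55
  t = (30 x 7 + 163) / 5.5 = 67.82 (outside (0, 60))
  t = (30 x 7 - 197) / 5.5 = 2.36
  t = (30 x 7 + 197) / 5.5 = 74 (outside (0, 60))
Valid solutions in (0, 60): {2.36, 8.55} minutes.
The second occurrence is t = 8.55 minutes.
The hands form a 163-degree angle at 8.55 minutes past 7:00.

Final answer: 8.55 minutes past 7:00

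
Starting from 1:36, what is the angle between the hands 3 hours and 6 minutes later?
First find the time 3 hours and 6 minutes after 1:36.
Total minutes: 1 x 60 + 36 + 3 x 60 + 6 = 282.
282 mod 720 = 282 minutes = 4:42.
Now compute the angle at 4:42:
Hour hand: 4 x 30 + 42 x 0.5 = 141 degrees
Minute hand: 42 x 6 = 252 degrees
Difference: |141 - 252| = 111 degrees
The angle is 111 degrees

Final answer: 111 degrees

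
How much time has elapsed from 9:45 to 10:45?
From 9:45 to 10:45:
(10 x 60 + 45) - (9 x 60 + 45) = 645 - 585 = 60 minutes
= 1 hour

Final answer: 1 hour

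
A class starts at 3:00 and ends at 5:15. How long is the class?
From 3:00 to 5:15:
(5 x 60 + 15) - (3 x 60 + 0) = 315 - 180 = 135 minutes
= 2 hours and 15 minutes

Final answer: 2 hours and 15 minutes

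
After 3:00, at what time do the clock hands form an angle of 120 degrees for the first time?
At t minutes past 3:00, the hour hand is at 30 x 3 + 0.5t degrees and the minute hand is at 6t degrees.
The smaller angle between them is 120 degrees when |30H - 5.5t| = 120 or |30H - 5.5t| = 240.
With H = 3, solve 30 x 3 - 5.5t = +/- target for each target:
  t = (30 x 3 - 120) / 5.5 = -5.45 (outside (0, 60))
  t = (30 x 3 + 120) / 5.5 = 38.18
  t = (30 x 3 - 240) / 5.5 = -27.27 (outside (0, 60))
  t = (30 x 3 + 240) / 5.5 = 60 (outside (0, 60))
Valid solutions in (0, 60): {38.18} minutes.
The first occurrence is t = 38.18 minutes.
The hands form a 120-degree angle at 38.18 minutes past 3:00.

Final answer: 38.18 minutes past 3:00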